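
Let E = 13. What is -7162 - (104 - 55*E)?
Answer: -6551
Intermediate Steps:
-7162 - (104 - 55*E) = -7162 - (104 - 55*13) = -7162 - (104 - 715) = -7162 - 1*(-611) = -7162 + 611 = -6551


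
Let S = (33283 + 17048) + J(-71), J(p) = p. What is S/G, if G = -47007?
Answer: -50260/47007 ≈ -1.0692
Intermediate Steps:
S = 50260 (S = (33283 + 17048) - 71 = 50331 - 71 = 50260)
S/G = 50260/(-47007) = 50260*(-1/47007) = -50260/47007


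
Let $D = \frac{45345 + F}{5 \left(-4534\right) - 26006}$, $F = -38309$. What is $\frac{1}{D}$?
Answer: $- \frac{12169}{1759} \approx -6.9181$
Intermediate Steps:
$D = - \frac{1759}{12169}$ ($D = \frac{45345 - 38309}{5 \left(-4534\right) - 26006} = \frac{7036}{-22670 - 26006} = \frac{7036}{-48676} = 7036 \left(- \frac{1}{48676}\right) = - \frac{1759}{12169} \approx -0.14455$)
$\frac{1}{D} = \frac{1}{- \frac{1759}{12169}} = - \frac{12169}{1759}$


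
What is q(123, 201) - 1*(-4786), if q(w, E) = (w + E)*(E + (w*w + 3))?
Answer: 4972678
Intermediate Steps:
q(w, E) = (E + w)*(3 + E + w²) (q(w, E) = (E + w)*(E + (w² + 3)) = (E + w)*(E + (3 + w²)) = (E + w)*(3 + E + w²))
q(123, 201) - 1*(-4786) = (201² + 123³ + 3*201 + 3*123 + 201*123 + 201*123²) - 1*(-4786) = (40401 + 1860867 + 603 + 369 + 24723 + 201*15129) + 4786 = (40401 + 1860867 + 603 + 369 + 24723 + 3040929) + 4786 = 4967892 + 4786 = 4972678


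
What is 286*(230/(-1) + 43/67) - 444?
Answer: -4424710/67 ≈ -66041.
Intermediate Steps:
286*(230/(-1) + 43/67) - 444 = 286*(230*(-1) + 43*(1/67)) - 444 = 286*(-230 + 43/67) - 444 = 286*(-15367/67) - 444 = -4394962/67 - 444 = -4424710/67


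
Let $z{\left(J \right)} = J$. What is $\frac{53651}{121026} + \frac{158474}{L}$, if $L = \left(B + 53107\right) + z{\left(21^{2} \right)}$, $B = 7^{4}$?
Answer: $\frac{22181194123}{6771283674} \approx 3.2758$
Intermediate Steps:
$B = 2401$
$L = 55949$ ($L = \left(2401 + 53107\right) + 21^{2} = 55508 + 441 = 55949$)
$\frac{53651}{121026} + \frac{158474}{L} = \frac{53651}{121026} + \frac{158474}{55949} = \frac{22181194123}{6771283674}$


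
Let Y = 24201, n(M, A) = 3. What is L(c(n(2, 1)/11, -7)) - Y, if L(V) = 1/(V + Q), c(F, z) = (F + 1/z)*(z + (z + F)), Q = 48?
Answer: -947371499/39146 ≈ -24201.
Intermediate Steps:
c(F, z) = (F + 1/z)*(F + 2*z) (c(F, z) = (F + 1/z)*(z + (F + z)) = (F + 1/z)*(F + 2*z))
L(V) = 1/(48 + V) (L(V) = 1/(V + 48) = 1/(48 + V))
L(c(n(2, 1)/11, -7)) - Y = 1/(48 + (2 + (3/11)² + (3/11)/(-7) + 2*(3/11)*(-7))) - 1*24201 = 1/(48 + (2 + (3*(1/11))² + (3*(1/11))*(-⅐) + 2*(3*(1/11))*(-7))) - 24201 = 1/(48 + (2 + (3/11)² + (3/11)*(-⅐) + 2*(3/11)*(-7))) - 24201 = 1/(48 + (2 + 9/121 - 3/77 - 42/11)) - 24201 = 1/(48 - 1510/847) - 24201 = 1/(39146/847) - 24201 = 847/39146 - 24201 = -947371499/39146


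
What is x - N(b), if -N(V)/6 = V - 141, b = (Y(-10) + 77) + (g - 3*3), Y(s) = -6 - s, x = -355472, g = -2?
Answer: -355898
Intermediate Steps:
b = 70 (b = ((-6 - 1*(-10)) + 77) + (-2 - 3*3) = ((-6 + 10) + 77) + (-2 - 9) = (4 + 77) - 11 = 81 - 11 = 70)
N(V) = 846 - 6*V (N(V) = -6*(V - 141) = -6*(-141 + V) = 846 - 6*V)
x - N(b) = -355472 - (846 - 6*70) = -355472 - (846 - 420) = -355472 - 1*426 = -355472 - 426 = -355898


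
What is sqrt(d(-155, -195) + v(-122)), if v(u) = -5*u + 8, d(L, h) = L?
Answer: sqrt(463) ≈ 21.517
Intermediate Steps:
v(u) = 8 - 5*u
sqrt(d(-155, -195) + v(-122)) = sqrt(-155 + (8 - 5*(-122))) = sqrt(-155 + (8 + 610)) = sqrt(-155 + 618) = sqrt(463)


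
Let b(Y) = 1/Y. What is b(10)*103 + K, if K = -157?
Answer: -1467/10 ≈ -146.70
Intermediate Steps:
b(10)*103 + K = 103/10 - 157 = -1467/10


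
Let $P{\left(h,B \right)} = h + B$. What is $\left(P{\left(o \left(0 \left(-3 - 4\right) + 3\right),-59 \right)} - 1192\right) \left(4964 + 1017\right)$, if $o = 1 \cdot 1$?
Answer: $-7464288$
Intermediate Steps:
$o = 1$
$P{\left(h,B \right)} = B + h$
$\left(P{\left(o \left(0 \left(-3 - 4\right) + 3\right),-59 \right)} - 1192\right) \left(4964 + 1017\right) = \left(\left(-59 + 1 \left(0 \left(-3 - 4\right) + 3\right)\right) - 1192\right) \left(4964 + 1017\right) = \left(\left(-59 + 1 \left(0 \left(-7\right) + 3\right)\right) - 1192\right) 5981 = \left(\left(-59 + 1 \left(0 + 3\right)\right) - 1192\right) 5981 = \left(\left(-59 + 1 \cdot 3\right) - 1192\right) 5981 = \left(\left(-59 + 3\right) - 1192\right) 5981 = \left(-56 - 1192\right) 5981 = \left(-1248\right) 5981 = -7464288$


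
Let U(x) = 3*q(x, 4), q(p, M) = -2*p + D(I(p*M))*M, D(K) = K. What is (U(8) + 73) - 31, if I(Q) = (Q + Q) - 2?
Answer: 738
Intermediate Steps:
I(Q) = -2 + 2*Q (I(Q) = 2*Q - 2 = -2 + 2*Q)
q(p, M) = -2*p + M*(-2 + 2*M*p) (q(p, M) = -2*p + (-2 + 2*(p*M))*M = -2*p + (-2 + 2*(M*p))*M = -2*p + (-2 + 2*M*p)*M = -2*p + M*(-2 + 2*M*p))
U(x) = -24 + 90*x (U(x) = 3*(-2*x + 2*4*(-1 + 4*x)) = 3*(-2*x + (-8 + 32*x)) = 3*(-8 + 30*x) = -24 + 90*x)
(U(8) + 73) - 31 = ((-24 + 90*8) + 73) - 31 = ((-24 + 720) + 73) - 31 = (696 + 73) - 31 = 769 - 31 = 738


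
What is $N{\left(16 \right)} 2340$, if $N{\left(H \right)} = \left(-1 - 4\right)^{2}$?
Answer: $58500$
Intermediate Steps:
$N{\left(H \right)} = 25$ ($N{\left(H \right)} = \left(-5\right)^{2} = 25$)
$N{\left(16 \right)} 2340 = 25 \cdot 2340 = 58500$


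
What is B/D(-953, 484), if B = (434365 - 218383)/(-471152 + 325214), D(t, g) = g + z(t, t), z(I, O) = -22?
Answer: -923/288134 ≈ -0.0032034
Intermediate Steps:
D(t, g) = -22 + g (D(t, g) = g - 22 = -22 + g)
B = -2769/1871 (B = 215982/(-145938) = 215982*(-1/145938) = -2769/1871 ≈ -1.4800)
B/D(-953, 484) = -2769/(1871*(-22 + 484)) = -2769/1871/462 = -2769/1871*1/462 = -923/288134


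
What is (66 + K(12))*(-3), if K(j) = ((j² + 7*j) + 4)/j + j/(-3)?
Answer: -244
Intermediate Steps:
K(j) = -j/3 + (4 + j² + 7*j)/j (K(j) = (4 + j² + 7*j)/j + j*(-⅓) = (4 + j² + 7*j)/j - j/3 = -j/3 + (4 + j² + 7*j)/j)
(66 + K(12))*(-3) = (66 + (7 + 4/12 + (⅔)*12))*(-3) = (66 + (7 + 4*(1/12) + 8))*(-3) = (66 + (7 + ⅓ + 8))*(-3) = (66 + 46/3)*(-3) = (244/3)*(-3) = -244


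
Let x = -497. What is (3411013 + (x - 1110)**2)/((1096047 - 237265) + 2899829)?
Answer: 5993462/3758611 ≈ 1.5946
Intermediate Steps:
(3411013 + (x - 1110)**2)/((1096047 - 237265) + 2899829) = (3411013 + (-497 - 1110)**2)/((1096047 - 237265) + 2899829) = (3411013 + (-1607)**2)/(858782 + 2899829) = (3411013 + 2582449)/3758611 = 5993462*(1/3758611) = 5993462/3758611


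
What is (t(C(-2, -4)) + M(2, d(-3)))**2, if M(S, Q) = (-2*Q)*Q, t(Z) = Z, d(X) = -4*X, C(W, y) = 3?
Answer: 81225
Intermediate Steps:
M(S, Q) = -2*Q**2
(t(C(-2, -4)) + M(2, d(-3)))**2 = (3 - 2*(-4*(-3))**2)**2 = (3 - 2*12**2)**2 = (3 - 2*144)**2 = (3 - 288)**2 = (-285)**2 = 81225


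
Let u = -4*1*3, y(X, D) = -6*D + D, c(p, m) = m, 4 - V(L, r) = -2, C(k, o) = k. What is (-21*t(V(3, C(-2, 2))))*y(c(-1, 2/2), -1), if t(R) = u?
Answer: 1260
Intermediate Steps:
V(L, r) = 6 (V(L, r) = 4 - 1*(-2) = 4 + 2 = 6)
y(X, D) = -5*D
u = -12 (u = -4*3 = -12)
t(R) = -12
(-21*t(V(3, C(-2, 2))))*y(c(-1, 2/2), -1) = (-21*(-12))*(-5*(-1)) = 252*5 = 1260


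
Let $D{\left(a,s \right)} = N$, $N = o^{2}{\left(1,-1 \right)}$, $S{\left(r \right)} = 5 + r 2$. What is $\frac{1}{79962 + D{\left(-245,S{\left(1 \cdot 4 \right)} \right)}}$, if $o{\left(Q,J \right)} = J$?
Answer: $\frac{1}{79963} \approx 1.2506 \cdot 10^{-5}$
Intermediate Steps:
$S{\left(r \right)} = 5 + 2 r$
$N = 1$ ($N = \left(-1\right)^{2} = 1$)
$D{\left(a,s \right)} = 1$
$\frac{1}{79962 + D{\left(-245,S{\left(1 \cdot 4 \right)} \right)}} = \frac{1}{79962 + 1} = \frac{1}{79963}$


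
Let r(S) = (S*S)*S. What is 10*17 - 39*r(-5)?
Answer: 5045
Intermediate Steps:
r(S) = S**3 (r(S) = S**2*S = S**3)
10*17 - 39*r(-5) = 10*17 - 39*(-5)**3 = 170 - 39*(-125) = 170 + 4875 = 5045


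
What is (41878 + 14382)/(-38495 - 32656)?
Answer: -56260/71151 ≈ -0.79071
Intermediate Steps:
(41878 + 14382)/(-38495 - 32656) = 56260/(-71151) = 56260*(-1/71151) = -56260/71151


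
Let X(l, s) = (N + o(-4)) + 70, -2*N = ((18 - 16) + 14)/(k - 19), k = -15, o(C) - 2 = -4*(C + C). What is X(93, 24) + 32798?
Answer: 559338/17 ≈ 32902.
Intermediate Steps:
o(C) = 2 - 8*C (o(C) = 2 - 4*(C + C) = 2 - 8*C)
N = 4/17 (N = -((18 - 16) + 14)/(2*(-15 - 19)) = -(2 + 14)/(2*(-34)) = -8*(-1)/34 = -½*(-8/17) = 4/17 ≈ 0.23529)
X(l, s) = 1772/17 (X(l, s) = (4/17 + (2 - 8*(-4))) + 70 = (4/17 + (2 + 32)) + 70 = (4/17 + 34) + 70 = 582/17 + 70 = 1772/17)
X(93, 24) + 32798 = 1772/17 + 32798 = 559338/17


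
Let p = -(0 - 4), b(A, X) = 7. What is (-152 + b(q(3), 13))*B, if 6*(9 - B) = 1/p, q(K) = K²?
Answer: -31175/24 ≈ -1299.0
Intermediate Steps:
p = 4 (p = -1*(-4) = 4)
B = 215/24 (B = 9 - ⅙/4 = 9 - ⅙*¼ = 9 - 1/24 = 215/24 ≈ 8.9583)
(-152 + b(q(3), 13))*B = (-152 + 7)*(215/24) = -145*215/24 = -31175/24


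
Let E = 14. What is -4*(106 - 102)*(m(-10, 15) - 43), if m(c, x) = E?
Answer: 464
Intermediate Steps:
m(c, x) = 14
-4*(106 - 102)*(m(-10, 15) - 43) = -4*(106 - 102)*(14 - 43) = -16*(-29) = -4*(-116) = 464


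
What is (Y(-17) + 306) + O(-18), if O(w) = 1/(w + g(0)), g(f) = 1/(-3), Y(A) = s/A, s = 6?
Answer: 285729/935 ≈ 305.59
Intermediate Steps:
Y(A) = 6/A
g(f) = -⅓
O(w) = 1/(-⅓ + w) (O(w) = 1/(w - ⅓) = 1/(-⅓ + w))
(Y(-17) + 306) + O(-18) = (6/(-17) + 306) + 3/(-1 + 3*(-18)) = (6*(-1/17) + 306) + 3/(-1 - 54) = (-6/17 + 306) + 3/(-55) = 5196/17 + 3*(-1/55) = 5196/17 - 3/55 = 285729/935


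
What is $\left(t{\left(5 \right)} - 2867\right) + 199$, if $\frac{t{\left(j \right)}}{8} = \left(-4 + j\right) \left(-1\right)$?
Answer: $-2676$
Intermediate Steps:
$t{\left(j \right)} = 32 - 8 j$ ($t{\left(j \right)} = 8 \left(-4 + j\right) \left(-1\right) = 8 \left(4 - j\right) = 32 - 8 j$)
$\left(t{\left(5 \right)} - 2867\right) + 199 = \left(\left(32 - 40\right) - 2867\right) + 199 = \left(-8 - 2867\right) + 199 = -2875 + 199 = -2676$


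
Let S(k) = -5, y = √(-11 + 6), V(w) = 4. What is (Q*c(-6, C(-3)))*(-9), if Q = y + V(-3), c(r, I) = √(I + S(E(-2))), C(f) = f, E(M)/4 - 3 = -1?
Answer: 18*√10 - 72*I*√2 ≈ 56.921 - 101.82*I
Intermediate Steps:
E(M) = 8 (E(M) = 12 + 4*(-1) = 12 - 4 = 8)
y = I*√5 (y = √(-5) = I*√5 ≈ 2.2361*I)
c(r, I) = √(-5 + I) (c(r, I) = √(I - 5) = √(-5 + I))
Q = 4 + I*√5 (Q = I*√5 + 4 = 4 + I*√5 ≈ 4.0 + 2.2361*I)
(Q*c(-6, C(-3)))*(-9) = ((4 + I*√5)*√(-5 - 3))*(-9) = ((4 + I*√5)*√(-8))*(-9) = ((4 + I*√5)*(2*I*√2))*(-9) = (2*I*√2*(4 + I*√5))*(-9) = -18*I*√2*(4 + I*√5)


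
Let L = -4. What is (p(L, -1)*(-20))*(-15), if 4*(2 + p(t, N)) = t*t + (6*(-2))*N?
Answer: 1500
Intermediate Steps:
p(t, N) = -2 - 3*N + t**2/4 (p(t, N) = -2 + (t*t + (6*(-2))*N)/4 = -2 + (t**2 - 12*N)/4 = -2 + (-3*N + t**2/4) = -2 - 3*N + t**2/4)
(p(L, -1)*(-20))*(-15) = ((-2 - 3*(-1) + (1/4)*(-4)**2)*(-20))*(-15) = ((-2 + 3 + (1/4)*16)*(-20))*(-15) = ((-2 + 3 + 4)*(-20))*(-15) = (5*(-20))*(-15) = -100*(-15) = 1500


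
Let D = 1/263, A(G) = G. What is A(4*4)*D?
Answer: 16/263 ≈ 0.060836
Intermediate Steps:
D = 1/263 ≈ 0.0038023
A(4*4)*D = (4*4)*(1/263) = 16*(1/263) = 16/263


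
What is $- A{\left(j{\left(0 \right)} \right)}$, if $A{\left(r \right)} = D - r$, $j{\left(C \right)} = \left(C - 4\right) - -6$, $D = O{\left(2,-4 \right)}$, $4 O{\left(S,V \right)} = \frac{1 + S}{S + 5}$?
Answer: $\frac{53}{28} \approx 1.8929$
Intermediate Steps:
$O{\left(S,V \right)} = \frac{1 + S}{4 \left(5 + S\right)}$ ($O{\left(S,V \right)} = \frac{\left(1 + S\right) \frac{1}{S + 5}}{4} = \frac{\left(1 + S\right) \frac{1}{5 + S}}{4} = \frac{\frac{1}{5 + S} \left(1 + S\right)}{4} = \frac{1 + S}{4 \left(5 + S\right)}$)
$D = \frac{3}{28}$ ($D = \frac{1 + 2}{4 \left(5 + 2\right)} = \frac{1}{4} \cdot \frac{1}{7} \cdot 3 = \frac{3}{28} \approx 0.10714$)
$j{\left(C \right)} = 2 + C$ ($j{\left(C \right)} = \left(-4 + C\right) + 6 = 2 + C$)
$A{\left(r \right)} = \frac{3}{28} - r$
$- A{\left(j{\left(0 \right)} \right)} = - (\frac{3}{28} - \left(2 + 0\right)) = - (\frac{3}{28} - 2) = \left(-1\right) \left(- \frac{53}{28}\right) = \frac{53}{28}$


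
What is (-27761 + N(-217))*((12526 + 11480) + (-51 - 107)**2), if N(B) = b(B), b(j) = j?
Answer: -1370082660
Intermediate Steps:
N(B) = B
(-27761 + N(-217))*((12526 + 11480) + (-51 - 107)**2) = (-27761 - 217)*((12526 + 11480) + (-51 - 107)**2) = -27978*(24006 + (-158)**2) = -27978*(24006 + 24964) = -27978*48970 = -1370082660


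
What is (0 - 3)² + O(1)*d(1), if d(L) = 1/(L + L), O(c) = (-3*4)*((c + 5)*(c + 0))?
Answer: -27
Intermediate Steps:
O(c) = -12*c*(5 + c) (O(c) = -12*(5 + c)*c = -12*c*(5 + c))
d(L) = 1/(2*L)
(0 - 3)² + O(1)*d(1) = (0 - 3)² + (-12*1*(5 + 1))*((½)/1) = (-3)² + (-12*1*6)*((½)*1) = 9 - 72*½ = 9 - 36 = -27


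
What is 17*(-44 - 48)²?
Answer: 143888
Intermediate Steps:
17*(-44 - 48)² = 17*(-92)² = 17*8464 = 143888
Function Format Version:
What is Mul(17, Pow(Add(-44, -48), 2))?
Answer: 143888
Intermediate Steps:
Mul(17, Pow(Add(-44, -48), 2)) = Mul(17, Pow(-92, 2)) = Mul(17, 8464) = 143888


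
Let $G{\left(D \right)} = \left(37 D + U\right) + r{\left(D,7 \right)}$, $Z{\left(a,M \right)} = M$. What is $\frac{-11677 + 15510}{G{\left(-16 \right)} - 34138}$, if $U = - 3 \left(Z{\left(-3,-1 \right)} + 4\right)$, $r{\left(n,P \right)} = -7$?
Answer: $- \frac{3833}{34746} \approx -0.11031$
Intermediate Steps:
$U = -9$ ($U = - 3 \left(-1 + 4\right) = \left(-3\right) 3 = -9$)
$G{\left(D \right)} = -16 + 37 D$ ($G{\left(D \right)} = \left(37 D - 9\right) - 7 = \left(-9 + 37 D\right) - 7 = -16 + 37 D$)
$\frac{-11677 + 15510}{G{\left(-16 \right)} - 34138} = \frac{-11677 + 15510}{\left(-16 + 37 \left(-16\right)\right) - 34138} = \frac{3833}{\left(-16 - 592\right) - 34138} = \frac{3833}{-608 - 34138} = \frac{3833}{-34746} = 3833 \left(- \frac{1}{34746}\right) = - \frac{3833}{34746}$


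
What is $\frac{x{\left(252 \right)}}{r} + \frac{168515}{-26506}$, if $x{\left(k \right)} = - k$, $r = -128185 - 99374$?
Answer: $- \frac{12780141791}{2010559618} \approx -6.3565$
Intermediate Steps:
$r = -227559$
$\frac{x{\left(252 \right)}}{r} + \frac{168515}{-26506} = \frac{\left(-1\right) 252}{-227559} + \frac{168515}{-26506} = \left(-252\right) \left(- \frac{1}{227559}\right) + 168515 \left(- \frac{1}{26506}\right) = \frac{84}{75853} - \frac{168515}{26506} = - \frac{12780141791}{2010559618}$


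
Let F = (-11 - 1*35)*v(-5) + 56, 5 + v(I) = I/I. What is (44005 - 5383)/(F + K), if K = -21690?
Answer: -6437/3575 ≈ -1.8006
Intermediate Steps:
v(I) = -4 (v(I) = -5 + I/I = -5 + 1 = -4)
F = 240 (F = (-11 - 1*35)*(-4) + 56 = (-11 - 35)*(-4) + 56 = -46*(-4) + 56 = 184 + 56 = 240)
(44005 - 5383)/(F + K) = (44005 - 5383)/(240 - 21690) = 38622/(-21450) = 38622*(-1/21450) = -6437/3575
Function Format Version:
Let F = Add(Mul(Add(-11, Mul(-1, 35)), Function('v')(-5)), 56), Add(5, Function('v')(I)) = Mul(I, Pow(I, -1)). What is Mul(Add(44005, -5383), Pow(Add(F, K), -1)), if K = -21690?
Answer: Rational(-6437, 3575) ≈ -1.8006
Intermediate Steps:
Function('v')(I) = -4 (Function('v')(I) = Add(-5, Mul(I, Pow(I, -1))) = Add(-5, 1) = -4)
F = 240 (F = Add(Mul(Add(-11, Mul(-1, 35)), -4), 56) = Add(Mul(Add(-11, -35), -4), 56) = Add(Mul(-46, -4), 56) = Add(184, 56) = 240)
Mul(Add(44005, -5383), Pow(Add(F, K), -1)) = Mul(Add(44005, -5383), Pow(Add(240, -21690), -1)) = Mul(38622, Pow(-21450, -1)) = Mul(38622, Rational(-1, 21450)) = Rational(-6437, 3575)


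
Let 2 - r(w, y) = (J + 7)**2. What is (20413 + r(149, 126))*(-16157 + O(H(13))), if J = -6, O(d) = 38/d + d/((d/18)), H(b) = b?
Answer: -4282224366/13 ≈ -3.2940e+8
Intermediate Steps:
O(d) = 18 + 38/d (O(d) = 38/d + d/((d*(1/18))) = 38/d + d/((d/18)) = 38/d + d*(18/d) = 38/d + 18 = 18 + 38/d)
r(w, y) = 1 (r(w, y) = 2 - (-6 + 7)**2 = 2 - 1*1**2 = 2 - 1*1 = 2 - 1 = 1)
(20413 + r(149, 126))*(-16157 + O(H(13))) = (20413 + 1)*(-16157 + (18 + 38/13)) = 20414*(-16157 + (18 + 38*(1/13))) = 20414*(-16157 + (18 + 38/13)) = 20414*(-16157 + 272/13) = 20414*(-209769/13) = -4282224366/13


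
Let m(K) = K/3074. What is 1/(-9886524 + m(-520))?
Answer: -1537/15195587648 ≈ -1.0115e-7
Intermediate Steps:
m(K) = K/3074 (m(K) = K*(1/3074) = K/3074)
1/(-9886524 + m(-520)) = 1/(-9886524 + (1/3074)*(-520)) = 1/(-9886524 - 260/1537) = 1/(-15195587648/1537) = -1537/15195587648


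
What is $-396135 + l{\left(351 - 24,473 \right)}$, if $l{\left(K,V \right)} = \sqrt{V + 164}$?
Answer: $-396135 + 7 \sqrt{13} \approx -3.9611 \cdot 10^{5}$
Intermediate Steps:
$l{\left(K,V \right)} = \sqrt{164 + V}$
$-396135 + l{\left(351 - 24,473 \right)} = -396135 + \sqrt{164 + 473} = -396135 + \sqrt{637} = -396135 + 7 \sqrt{13}$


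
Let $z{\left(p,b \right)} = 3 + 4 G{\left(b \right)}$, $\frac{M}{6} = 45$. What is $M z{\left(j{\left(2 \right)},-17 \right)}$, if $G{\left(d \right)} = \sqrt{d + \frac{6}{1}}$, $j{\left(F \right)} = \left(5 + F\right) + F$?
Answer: $810 + 1080 i \sqrt{11} \approx 810.0 + 3582.0 i$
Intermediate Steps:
$j{\left(F \right)} = 5 + 2 F$
$M = 270$ ($M = 6 \cdot 45 = 270$)
$G{\left(d \right)} = \sqrt{6 + d}$ ($G{\left(d \right)} = \sqrt{d + 6 \cdot 1} = \sqrt{d + 6} = \sqrt{6 + d}$)
$z{\left(p,b \right)} = 3 + 4 \sqrt{6 + b}$
$M z{\left(j{\left(2 \right)},-17 \right)} = 270 \left(3 + 4 \sqrt{6 - 17}\right) = 270 \left(3 + 4 \sqrt{-11}\right) = 270 \left(3 + 4 i \sqrt{11}\right) = 810 + 1080 i \sqrt{11}$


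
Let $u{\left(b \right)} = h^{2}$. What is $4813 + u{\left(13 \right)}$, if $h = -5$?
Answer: $4838$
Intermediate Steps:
$u{\left(b \right)} = 25$ ($u{\left(b \right)} = \left(-5\right)^{2} = 25$)
$4813 + u{\left(13 \right)} = 4813 + 25 = 4838$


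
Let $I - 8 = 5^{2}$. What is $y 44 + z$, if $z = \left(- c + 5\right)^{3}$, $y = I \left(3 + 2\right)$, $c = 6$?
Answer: $7259$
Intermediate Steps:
$I = 33$ ($I = 8 + 5^{2} = 8 + 25 = 33$)
$y = 165$ ($y = 33 \left(3 + 2\right) = 33 \cdot 5 = 165$)
$z = -1$ ($z = \left(\left(-1\right) 6 + 5\right)^{3} = \left(-6 + 5\right)^{3} = \left(-1\right)^{3} = -1$)
$y 44 + z = 165 \cdot 44 - 1 = 7260 - 1 = 7259$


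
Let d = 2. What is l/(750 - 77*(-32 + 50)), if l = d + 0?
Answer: -1/318 ≈ -0.0031447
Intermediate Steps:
l = 2 (l = 2 + 0 = 2)
l/(750 - 77*(-32 + 50)) = 2/(750 - 77*(-32 + 50)) = 2/(750 - 77*18) = 2/(750 - 1386) = 2/(-636) = -1/636*2 = -1/318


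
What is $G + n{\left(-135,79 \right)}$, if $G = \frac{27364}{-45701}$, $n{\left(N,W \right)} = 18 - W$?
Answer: $- \frac{2815125}{45701} \approx -61.599$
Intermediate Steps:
$G = - \frac{27364}{45701}$ ($G = 27364 \left(- \frac{1}{45701}\right) = - \frac{27364}{45701} \approx -0.59876$)
$G + n{\left(-135,79 \right)} = - \frac{27364}{45701} + \left(18 - 79\right) = - \frac{27364}{45701} - 61 = - \frac{2815125}{45701}$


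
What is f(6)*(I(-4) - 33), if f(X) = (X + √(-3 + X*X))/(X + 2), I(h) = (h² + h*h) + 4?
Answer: 9/4 + 3*√33/8 ≈ 4.4042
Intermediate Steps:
I(h) = 4 + 2*h² (I(h) = (h² + h²) + 4 = 2*h² + 4 = 4 + 2*h²)
f(X) = (X + √(-3 + X²))/(2 + X)
f(6)*(I(-4) - 33) = ((6 + √(-3 + 6²))/(2 + 6))*((4 + 2*(-4)²) - 33) = ((6 + √(-3 + 36))/8)*((4 + 2*16) - 33) = ((6 + √33)/8)*((4 + 32) - 33) = (¾ + √33/8)*(36 - 33) = (¾ + √33/8)*3 = 9/4 + 3*√33/8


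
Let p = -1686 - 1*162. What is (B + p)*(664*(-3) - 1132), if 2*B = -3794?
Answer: 11699380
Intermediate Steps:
B = -1897 (B = (½)*(-3794) = -1897)
p = -1848 (p = -1686 - 162 = -1848)
(B + p)*(664*(-3) - 1132) = (-1897 - 1848)*(664*(-3) - 1132) = -3745*(-1992 - 1132) = -3745*(-3124) = 11699380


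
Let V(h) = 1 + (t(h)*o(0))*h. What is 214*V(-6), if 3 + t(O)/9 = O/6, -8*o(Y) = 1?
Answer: -5564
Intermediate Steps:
o(Y) = -⅛ (o(Y) = -⅛*1 = -⅛)
t(O) = -27 + 3*O/2 (t(O) = -27 + 9*(O/6) = -27 + 3*O/2)
V(h) = 1 + h*(27/8 - 3*h/16) (V(h) = 1 + ((-27 + 3*h/2)*(-⅛))*h = 1 + (27/8 - 3*h/16)*h = 1 + h*(27/8 - 3*h/16))
214*V(-6) = 214*(1 - 3/16*(-6)*(-18 - 6)) = 214*(1 - 3/16*(-6)*(-24)) = 214*(1 - 27) = 214*(-26) = -5564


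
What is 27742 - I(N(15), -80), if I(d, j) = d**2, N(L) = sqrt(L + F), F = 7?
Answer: 27720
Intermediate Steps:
N(L) = sqrt(7 + L) (N(L) = sqrt(L + 7) = sqrt(7 + L))
27742 - I(N(15), -80) = 27742 - (sqrt(7 + 15))**2 = 27742 - (sqrt(22))**2 = 27742 - 1*22 = 27742 - 22 = 27720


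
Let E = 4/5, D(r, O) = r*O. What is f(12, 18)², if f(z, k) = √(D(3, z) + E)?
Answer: 184/5 ≈ 36.800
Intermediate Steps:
D(r, O) = O*r
E = ⅘ (E = 4*(⅕) = ⅘ ≈ 0.80000)
f(z, k) = √(⅘ + 3*z) (f(z, k) = √(z*3 + ⅘) = √(3*z + ⅘) = √(⅘ + 3*z))
f(12, 18)² = (√(20 + 75*12)/5)² = (√(20 + 900)/5)² = (√920/5)² = ((2*√230)/5)² = (2*√230/5)² = 184/5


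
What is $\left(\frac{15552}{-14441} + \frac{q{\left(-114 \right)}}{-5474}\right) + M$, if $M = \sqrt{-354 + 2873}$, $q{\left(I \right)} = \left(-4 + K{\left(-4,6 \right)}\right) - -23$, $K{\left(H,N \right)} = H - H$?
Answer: $- \frac{12200861}{11292862} + \sqrt{2519} \approx 49.109$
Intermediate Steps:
$K{\left(H,N \right)} = 0$
$q{\left(I \right)} = 19$ ($q{\left(I \right)} = \left(-4 + 0\right) - -23 = -4 + 23 = 19$)
$M = \sqrt{2519} \approx 50.19$
$\left(\frac{15552}{-14441} + \frac{q{\left(-114 \right)}}{-5474}\right) + M = \left(\frac{15552}{-14441} + \frac{19}{-5474}\right) + \sqrt{2519} = \left(15552 \left(- \frac{1}{14441}\right) + 19 \left(- \frac{1}{5474}\right)\right) + \sqrt{2519} = \left(- \frac{15552}{14441} - \frac{19}{5474}\right) + \sqrt{2519} = - \frac{12200861}{11292862} + \sqrt{2519}$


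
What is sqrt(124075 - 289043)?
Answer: 2*I*sqrt(41242) ≈ 406.16*I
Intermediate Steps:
sqrt(124075 - 289043) = sqrt(-164968) = 2*I*sqrt(41242)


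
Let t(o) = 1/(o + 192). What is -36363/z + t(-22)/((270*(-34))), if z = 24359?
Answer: -56748122159/38014655400 ≈ -1.4928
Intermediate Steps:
t(o) = 1/(192 + o)
-36363/z + t(-22)/((270*(-34))) = -36363/24359 + 1/((192 - 22)*((270*(-34)))) = -36363*1/24359 + 1/(170*(-9180)) = -36363/24359 + (1/170)*(-1/9180) = -36363/24359 - 1/1560600 = -56748122159/38014655400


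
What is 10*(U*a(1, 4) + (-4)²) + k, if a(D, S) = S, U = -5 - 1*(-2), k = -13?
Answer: 27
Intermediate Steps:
U = -3 (U = -5 + 2 = -3)
10*(U*a(1, 4) + (-4)²) + k = 10*(-3*4 + (-4)²) - 13 = 10*(-12 + 16) - 13 = 10*4 - 13 = 40 - 13 = 27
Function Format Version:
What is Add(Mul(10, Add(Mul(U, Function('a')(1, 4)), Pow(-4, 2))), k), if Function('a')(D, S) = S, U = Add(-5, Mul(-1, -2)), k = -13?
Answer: 27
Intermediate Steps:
U = -3 (U = Add(-5, 2) = -3)
Add(Mul(10, Add(Mul(U, Function('a')(1, 4)), Pow(-4, 2))), k) = Add(Mul(10, Add(Mul(-3, 4), Pow(-4, 2))), -13) = Add(Mul(10, Add(-12, 16)), -13) = Add(Mul(10, 4), -13) = Add(40, -13) = 27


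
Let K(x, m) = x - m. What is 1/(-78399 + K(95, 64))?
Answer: -1/78368 ≈ -1.2760e-5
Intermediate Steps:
1/(-78399 + K(95, 64)) = 1/(-78399 + (95 - 1*64)) = 1/(-78399 + (95 - 64)) = 1/(-78399 + 31) = 1/(-78368) = -1/78368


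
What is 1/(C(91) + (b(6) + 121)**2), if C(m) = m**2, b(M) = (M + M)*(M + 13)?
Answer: 1/130082 ≈ 7.6875e-6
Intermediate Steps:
b(M) = 2*M*(13 + M) (b(M) = (2*M)*(13 + M) = 2*M*(13 + M))
1/(C(91) + (b(6) + 121)**2) = 1/(91**2 + (2*6*(13 + 6) + 121)**2) = 1/(8281 + (2*6*19 + 121)**2) = 1/(8281 + (228 + 121)**2) = 1/(8281 + 349**2) = 1/(8281 + 121801) = 1/130082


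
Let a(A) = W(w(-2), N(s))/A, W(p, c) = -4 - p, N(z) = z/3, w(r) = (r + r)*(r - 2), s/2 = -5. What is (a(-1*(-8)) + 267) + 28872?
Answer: 58273/2 ≈ 29137.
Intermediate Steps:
s = -10 (s = 2*(-5) = -10)
w(r) = 2*r*(-2 + r) (w(r) = (2*r)*(-2 + r) = 2*r*(-2 + r))
N(z) = z/3 (N(z) = z*(⅓) = z/3)
a(A) = -20/A (a(A) = (-4 - 2*(-2)*(-2 - 2))/A = (-4 - 2*(-2)*(-4))/A = (-4 - 1*16)/A = (-4 - 16)/A = -20/A)
(a(-1*(-8)) + 267) + 28872 = (-20/((-1*(-8))) + 267) + 28872 = (-20/8 + 267) + 28872 = (-20*⅛ + 267) + 28872 = (-5/2 + 267) + 28872 = 529/2 + 28872 = 58273/2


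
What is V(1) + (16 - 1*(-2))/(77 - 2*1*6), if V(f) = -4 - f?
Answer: -307/65 ≈ -4.7231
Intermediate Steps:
V(1) + (16 - 1*(-2))/(77 - 2*1*6) = (-4 - 1*1) + (16 - 1*(-2))/(77 - 2*1*6) = (-4 - 1) + (16 + 2)/(77 - 2*6) = -5 + 18/(77 - 12) = -5 + 18/65 = -307/65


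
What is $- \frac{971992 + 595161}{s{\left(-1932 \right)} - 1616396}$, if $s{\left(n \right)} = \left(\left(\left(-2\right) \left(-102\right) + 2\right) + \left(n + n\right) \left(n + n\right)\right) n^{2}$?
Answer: $- \frac{1567153}{55730695005652} \approx -2.812 \cdot 10^{-8}$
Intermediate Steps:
$s{\left(n \right)} = n^{2} \left(206 + 4 n^{2}\right)$ ($s{\left(n \right)} = \left(\left(204 + 2\right) + 2 n 2 n\right) n^{2} = \left(206 + 4 n^{2}\right) n^{2} = n^{2} \left(206 + 4 n^{2}\right)$)
$- \frac{971992 + 595161}{s{\left(-1932 \right)} - 1616396} = - \frac{971992 + 595161}{\left(-1932\right)^{2} \left(206 + 4 \left(-1932\right)^{2}\right) - 1616396} = - \frac{1567153}{3732624 \left(206 + 4 \cdot 3732624\right) - 1616396} = - \frac{1567153}{3732624 \left(206 + 14930496\right) - 1616396} = - \frac{1567153}{3732624 \cdot 14930702 - 1616396} = - \frac{1567153}{55730696622048 - 1616396} = - \frac{1567153}{55730695005652}$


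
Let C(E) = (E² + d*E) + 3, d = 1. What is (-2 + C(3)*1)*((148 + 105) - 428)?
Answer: -2275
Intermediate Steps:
C(E) = 3 + E + E² (C(E) = (E² + 1*E) + 3 = (E² + E) + 3 = (E + E²) + 3 = 3 + E + E²)
(-2 + C(3)*1)*((148 + 105) - 428) = (-2 + (3 + 3 + 3²)*1)*((148 + 105) - 428) = (-2 + (3 + 3 + 9)*1)*(253 - 428) = (-2 + 15*1)*(-175) = (-2 + 15)*(-175) = 13*(-175) = -2275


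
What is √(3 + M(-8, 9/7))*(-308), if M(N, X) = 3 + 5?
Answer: -308*√11 ≈ -1021.5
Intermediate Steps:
M(N, X) = 8
√(3 + M(-8, 9/7))*(-308) = √(3 + 8)*(-308) = √11*(-308) = -308*√11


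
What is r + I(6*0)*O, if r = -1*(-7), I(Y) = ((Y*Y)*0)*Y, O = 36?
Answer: 7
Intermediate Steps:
I(Y) = 0 (I(Y) = (Y²*0)*Y = 0*Y = 0)
r = 7
r + I(6*0)*O = 7 + 0*36 = 7 + 0 = 7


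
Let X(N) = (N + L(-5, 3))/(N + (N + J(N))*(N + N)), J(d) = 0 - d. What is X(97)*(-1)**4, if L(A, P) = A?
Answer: 92/97 ≈ 0.94845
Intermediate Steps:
J(d) = -d
X(N) = (-5 + N)/N (X(N) = (N - 5)/(N + (N - N)*(N + N)) = (-5 + N)/(N + 0*(2*N)) = (-5 + N)/(N + 0) = (-5 + N)/N)
X(97)*(-1)**4 = ((-5 + 97)/97)*(-1)**4 = ((1/97)*92)*1 = (92/97)*1 = 92/97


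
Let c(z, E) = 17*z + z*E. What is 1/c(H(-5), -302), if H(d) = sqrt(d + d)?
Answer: I*sqrt(10)/2850 ≈ 0.0011096*I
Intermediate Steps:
H(d) = sqrt(2)*sqrt(d) (H(d) = sqrt(2*d) = sqrt(2)*sqrt(d))
c(z, E) = 17*z + E*z
1/c(H(-5), -302) = 1/((sqrt(2)*sqrt(-5))*(17 - 302)) = 1/((sqrt(2)*(I*sqrt(5)))*(-285)) = 1/((I*sqrt(10))*(-285)) = 1/(-285*I*sqrt(10)) = I*sqrt(10)/2850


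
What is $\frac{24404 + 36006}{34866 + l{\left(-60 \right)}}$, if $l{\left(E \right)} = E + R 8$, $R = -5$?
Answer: $\frac{30205}{17383} \approx 1.7376$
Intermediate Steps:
$l{\left(E \right)} = -40 + E$ ($l{\left(E \right)} = E - 40 = -40 + E$)
$\frac{24404 + 36006}{34866 + l{\left(-60 \right)}} = \frac{24404 + 36006}{34866 - 100} = \frac{60410}{34866 - 100} = \frac{60410}{34766} = 60410 \cdot \frac{1}{34766} = \frac{30205}{17383}$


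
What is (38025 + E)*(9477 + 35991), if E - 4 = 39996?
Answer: 3547640700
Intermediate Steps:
E = 40000 (E = 4 + 39996 = 40000)
(38025 + E)*(9477 + 35991) = (38025 + 40000)*(9477 + 35991) = 78025*45468 = 3547640700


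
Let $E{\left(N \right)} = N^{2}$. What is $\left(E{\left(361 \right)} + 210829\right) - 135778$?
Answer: $205372$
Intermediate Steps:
$\left(E{\left(361 \right)} + 210829\right) - 135778 = \left(361^{2} + 210829\right) - 135778 = \left(130321 + 210829\right) - 135778 = 341150 - 135778 = 205372$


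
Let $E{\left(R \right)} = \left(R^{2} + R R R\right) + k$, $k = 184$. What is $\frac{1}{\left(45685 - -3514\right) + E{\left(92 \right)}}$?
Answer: $\frac{1}{836535} \approx 1.1954 \cdot 10^{-6}$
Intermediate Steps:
$E{\left(R \right)} = 184 + R^{2} + R^{3}$ ($E{\left(R \right)} = \left(R^{2} + R R R\right) + 184 = \left(R^{2} + R^{2} R\right) + 184 = \left(R^{2} + R^{3}\right) + 184 = 184 + R^{2} + R^{3}$)
$\frac{1}{\left(45685 - -3514\right) + E{\left(92 \right)}} = \frac{1}{\left(45685 - -3514\right) + \left(184 + 92^{2} + 92^{3}\right)} = \frac{1}{\left(45685 + 3514\right) + \left(184 + 8464 + 778688\right)} = \frac{1}{49199 + 787336} = \frac{1}{836535}$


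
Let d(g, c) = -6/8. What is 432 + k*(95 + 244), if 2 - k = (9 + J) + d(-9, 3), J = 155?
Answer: -216927/4 ≈ -54232.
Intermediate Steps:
d(g, c) = -3/4 (d(g, c) = -6*1/8 = -3/4)
k = -645/4 (k = 2 - ((9 + 155) - 3/4) = 2 - (164 - 3/4) = 2 - 1*653/4 = 2 - 653/4 = -645/4 ≈ -161.25)
432 + k*(95 + 244) = 432 - 645*(95 + 244)/4 = 432 - 645/4*339 = 432 - 218655/4 = -216927/4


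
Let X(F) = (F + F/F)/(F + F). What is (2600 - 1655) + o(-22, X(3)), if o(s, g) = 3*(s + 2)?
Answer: 885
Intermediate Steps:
X(F) = (1 + F)/(2*F) (X(F) = (F + 1)/((2*F)) = (1 + F)*(1/(2*F)) = (1 + F)/(2*F))
o(s, g) = 6 + 3*s (o(s, g) = 3*(2 + s) = 6 + 3*s)
(2600 - 1655) + o(-22, X(3)) = (2600 - 1655) + (6 + 3*(-22)) = 945 + (6 - 66) = 945 - 60 = 885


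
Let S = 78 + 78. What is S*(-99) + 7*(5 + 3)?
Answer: -15388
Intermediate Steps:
S = 156
S*(-99) + 7*(5 + 3) = 156*(-99) + 7*(5 + 3) = -15444 + 7*8 = -15444 + 56 = -15388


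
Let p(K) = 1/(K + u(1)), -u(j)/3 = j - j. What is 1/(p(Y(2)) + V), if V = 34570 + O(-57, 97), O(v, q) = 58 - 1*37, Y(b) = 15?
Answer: 15/518866 ≈ 2.8909e-5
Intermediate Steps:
u(j) = 0 (u(j) = -3*(j - j) = -3*0 = 0)
O(v, q) = 21 (O(v, q) = 58 - 37 = 21)
p(K) = 1/K (p(K) = 1/(K + 0) = 1/K)
V = 34591 (V = 34570 + 21 = 34591)
1/(p(Y(2)) + V) = 1/(1/15 + 34591) = 1/(518866/15) = 15/518866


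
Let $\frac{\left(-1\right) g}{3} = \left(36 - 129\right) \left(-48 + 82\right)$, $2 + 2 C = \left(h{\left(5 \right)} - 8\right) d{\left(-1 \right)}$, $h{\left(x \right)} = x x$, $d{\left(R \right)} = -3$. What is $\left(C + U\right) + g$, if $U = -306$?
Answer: $\frac{18307}{2} \approx 9153.5$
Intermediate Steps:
$h{\left(x \right)} = x^{2}$
$C = - \frac{53}{2}$ ($C = -1 + \frac{\left(5^{2} - 8\right) \left(-3\right)}{2} = -1 + \frac{\left(25 - 8\right) \left(-3\right)}{2} = -1 + \frac{17 \left(-3\right)}{2} = -1 + \frac{1}{2} \left(-51\right) = -1 - \frac{51}{2} = - \frac{53}{2} \approx -26.5$)
$g = 9486$ ($g = - 3 \left(36 - 129\right) \left(-48 + 82\right) = - 3 \left(\left(-93\right) 34\right) = \left(-3\right) \left(-3162\right) = 9486$)
$\left(C + U\right) + g = \left(- \frac{53}{2} - 306\right) + 9486 = - \frac{665}{2} + 9486 = \frac{18307}{2}$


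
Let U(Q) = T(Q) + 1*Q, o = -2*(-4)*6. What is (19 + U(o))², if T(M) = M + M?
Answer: 26569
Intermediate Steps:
T(M) = 2*M
o = 48 (o = 8*6 = 48)
U(Q) = 3*Q (U(Q) = 2*Q + 1*Q = 2*Q + Q = 3*Q)
(19 + U(o))² = (19 + 3*48)² = (19 + 144)² = 163² = 26569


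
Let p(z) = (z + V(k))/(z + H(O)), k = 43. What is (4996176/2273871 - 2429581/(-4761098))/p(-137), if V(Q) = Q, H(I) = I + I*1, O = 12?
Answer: 4863785050427/1494354671092 ≈ 3.2548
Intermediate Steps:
H(I) = 2*I (H(I) = I + I = 2*I)
p(z) = (43 + z)/(24 + z) (p(z) = (z + 43)/(z + 2*12) = (43 + z)/(z + 24) = (43 + z)/(24 + z))
(4996176/2273871 - 2429581/(-4761098))/p(-137) = (4996176/2273871 - 2429581/(-4761098))/(((43 - 137)/(24 - 137))) = (4996176*(1/2273871) - 2429581*(-1/4761098))/((-94/(-113))) = (1665392/757957 + 10703/20974)/((-1/113*(-94))) = 43042345579/(15897390118*(94/113)) = (43042345579/15897390118)*(113/94) = 4863785050427/1494354671092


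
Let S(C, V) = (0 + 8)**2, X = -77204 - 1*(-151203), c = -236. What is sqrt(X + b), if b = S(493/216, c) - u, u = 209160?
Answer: I*sqrt(135097) ≈ 367.56*I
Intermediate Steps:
X = 73999 (X = -77204 + 151203 = 73999)
S(C, V) = 64 (S(C, V) = 8**2 = 64)
b = -209096 (b = 64 - 1*209160 = 64 - 209160 = -209096)
sqrt(X + b) = sqrt(73999 - 209096) = sqrt(-135097) = I*sqrt(135097)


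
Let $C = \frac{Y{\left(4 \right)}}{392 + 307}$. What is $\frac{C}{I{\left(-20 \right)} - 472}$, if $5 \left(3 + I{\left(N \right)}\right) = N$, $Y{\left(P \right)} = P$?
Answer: $- \frac{4}{334821} \approx -1.1947 \cdot 10^{-5}$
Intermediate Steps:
$I{\left(N \right)} = -3 + \frac{N}{5}$
$C = \frac{4}{699}$ ($C = \frac{4}{392 + 307} = \frac{4}{699} \approx 0.0057225$)
$\frac{C}{I{\left(-20 \right)} - 472} = \frac{4}{699 \left(\left(-3 + \frac{1}{5} \left(-20\right)\right) - 472\right)} = \frac{4}{699 \left(\left(-3 - 4\right) - 472\right)} = \frac{4}{699 \left(-7 - 472\right)} = \frac{4}{699 \left(-479\right)} = \frac{4}{699} \left(- \frac{1}{479}\right) = - \frac{4}{334821}$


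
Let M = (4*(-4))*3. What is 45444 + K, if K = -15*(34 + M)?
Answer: 45654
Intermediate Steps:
M = -48 (M = -16*3 = -48)
K = 210 (K = -15*(34 - 48) = -15*(-14) = 210)
45444 + K = 45444 + 210 = 45654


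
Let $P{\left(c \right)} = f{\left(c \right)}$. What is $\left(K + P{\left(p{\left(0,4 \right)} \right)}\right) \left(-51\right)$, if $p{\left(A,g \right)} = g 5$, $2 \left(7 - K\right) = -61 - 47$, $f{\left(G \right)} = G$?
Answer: $-4131$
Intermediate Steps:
$K = 61$ ($K = 7 - \frac{-61 - 47}{2} = 7 - -54 = 7 + 54 = 61$)
$p{\left(A,g \right)} = 5 g$
$P{\left(c \right)} = c$
$\left(K + P{\left(p{\left(0,4 \right)} \right)}\right) \left(-51\right) = \left(61 + 5 \cdot 4\right) \left(-51\right) = \left(61 + 20\right) \left(-51\right) = 81 \left(-51\right) = -4131$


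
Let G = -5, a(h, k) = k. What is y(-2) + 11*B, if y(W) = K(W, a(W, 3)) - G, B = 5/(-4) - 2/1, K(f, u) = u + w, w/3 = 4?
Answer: -63/4 ≈ -15.750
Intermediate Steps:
w = 12 (w = 3*4 = 12)
K(f, u) = 12 + u (K(f, u) = u + 12 = 12 + u)
B = -13/4 (B = 5*(-¼) - 2*1 = -5/4 - 2 = -13/4 ≈ -3.2500)
y(W) = 20 (y(W) = (12 + 3) - 1*(-5) = 15 + 5 = 20)
y(-2) + 11*B = 20 + 11*(-13/4) = 20 - 143/4 = -63/4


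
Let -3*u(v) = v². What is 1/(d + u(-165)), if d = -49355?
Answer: -1/58430 ≈ -1.7115e-5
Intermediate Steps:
u(v) = -v²/3
1/(d + u(-165)) = 1/(-49355 - ⅓*(-165)²) = 1/(-49355 - ⅓*27225) = 1/(-49355 - 9075) = 1/(-58430) = -1/58430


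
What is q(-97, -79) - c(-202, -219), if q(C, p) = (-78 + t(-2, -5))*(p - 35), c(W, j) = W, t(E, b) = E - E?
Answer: 9094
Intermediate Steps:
t(E, b) = 0
q(C, p) = 2730 - 78*p (q(C, p) = (-78 + 0)*(p - 35) = -78*(-35 + p) = 2730 - 78*p)
q(-97, -79) - c(-202, -219) = (2730 - 78*(-79)) - 1*(-202) = (2730 + 6162) + 202 = 8892 + 202 = 9094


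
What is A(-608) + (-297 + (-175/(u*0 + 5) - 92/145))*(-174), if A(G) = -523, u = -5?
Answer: 286777/5 ≈ 57355.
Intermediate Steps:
A(-608) + (-297 + (-175/(u*0 + 5) - 92/145))*(-174) = -523 + (-297 + (-175/(-5*0 + 5) - 92/145))*(-174) = -523 + (-297 + (-175/(0 + 5) - 92*1/145))*(-174) = -523 + (-297 + (-175/5 - 92/145))*(-174) = -523 + (-297 + (-175*1/5 - 92/145))*(-174) = -523 + (-297 + (-35 - 92/145))*(-174) = -523 + (-297 - 5167/145)*(-174) = -523 - 48232/145*(-174) = -523 + 289392/5 = 286777/5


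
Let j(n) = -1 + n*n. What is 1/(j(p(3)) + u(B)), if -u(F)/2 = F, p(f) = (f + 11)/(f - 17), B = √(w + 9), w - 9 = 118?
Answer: -√34/136 ≈ -0.042875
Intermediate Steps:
w = 127 (w = 9 + 118 = 127)
B = 2*√34 (B = √(127 + 9) = √136 = 2*√34 ≈ 11.662)
p(f) = (11 + f)/(-17 + f)
u(F) = -2*F
j(n) = -1 + n²
1/(j(p(3)) + u(B)) = 1/((-1 + ((11 + 3)/(-17 + 3))²) - 4*√34) = 1/((-1 + (14/(-14))²) - 4*√34) = 1/((-1 + (-1/14*14)²) - 4*√34) = 1/((-1 + (-1)²) - 4*√34) = 1/((-1 + 1) - 4*√34) = 1/(0 - 4*√34) = 1/(-4*√34) = -√34/136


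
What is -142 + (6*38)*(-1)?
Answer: -370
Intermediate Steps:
-142 + (6*38)*(-1) = -142 + 228*(-1) = -142 - 228 = -370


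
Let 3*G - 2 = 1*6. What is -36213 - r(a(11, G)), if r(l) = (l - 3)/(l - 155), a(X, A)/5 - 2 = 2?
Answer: -4888738/135 ≈ -36213.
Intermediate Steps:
G = 8/3 (G = 2/3 + (1*6)/3 = 2/3 + (1/3)*6 = 2/3 + 2 = 8/3 ≈ 2.6667)
a(X, A) = 20 (a(X, A) = 10 + 5*2 = 10 + 10 = 20)
r(l) = (-3 + l)/(-155 + l)
-36213 - r(a(11, G)) = -36213 - (-3 + 20)/(-155 + 20) = -36213 - 17/(-135) = -36213 - (-1)*17/135 = -36213 - 1*(-17/135) = -36213 + 17/135 = -4888738/135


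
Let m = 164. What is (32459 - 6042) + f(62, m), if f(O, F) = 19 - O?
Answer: 26374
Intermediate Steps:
(32459 - 6042) + f(62, m) = (32459 - 6042) + (19 - 1*62) = 26417 + (19 - 62) = 26417 - 43 = 26374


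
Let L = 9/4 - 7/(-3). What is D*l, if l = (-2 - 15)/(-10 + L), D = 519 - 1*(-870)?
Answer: 283356/65 ≈ 4359.3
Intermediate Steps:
D = 1389 (D = 519 + 870 = 1389)
L = 55/12 (L = 9*(¼) - 7*(-⅓) = 9/4 + 7/3 = 55/12 ≈ 4.5833)
l = 204/65 (l = (-2 - 15)/(-10 + 55/12) = -17/(-65/12) = -17*(-12/65) = 204/65 ≈ 3.1385)
D*l = 1389*(204/65) = 283356/65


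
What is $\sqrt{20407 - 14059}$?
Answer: $46 \sqrt{3} \approx 79.674$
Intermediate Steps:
$\sqrt{20407 - 14059} = \sqrt{6348} = 46 \sqrt{3}$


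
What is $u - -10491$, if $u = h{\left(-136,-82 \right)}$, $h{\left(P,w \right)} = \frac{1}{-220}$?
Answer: $\frac{2308019}{220} \approx 10491.0$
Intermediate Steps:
$h{\left(P,w \right)} = - \frac{1}{220}$
$u = - \frac{1}{220} \approx -0.0045455$
$u - -10491 = - \frac{1}{220} - -10491 = - \frac{1}{220} + 10491 = \frac{2308019}{220}$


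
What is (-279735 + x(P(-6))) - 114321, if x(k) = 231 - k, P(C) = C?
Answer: -393819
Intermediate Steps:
(-279735 + x(P(-6))) - 114321 = (-279735 + (231 - 1*(-6))) - 114321 = (-279735 + (231 + 6)) - 114321 = (-279735 + 237) - 114321 = -279498 - 114321 = -393819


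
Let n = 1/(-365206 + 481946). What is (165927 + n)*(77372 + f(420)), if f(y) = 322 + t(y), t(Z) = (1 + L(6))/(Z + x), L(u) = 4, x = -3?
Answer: 627567368186584343/48680580 ≈ 1.2892e+10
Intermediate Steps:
t(Z) = 5/(-3 + Z) (t(Z) = (1 + 4)/(Z - 3) = 5/(-3 + Z))
n = 1/116740 ≈ 8.5660e-6
f(y) = 322 + 5/(-3 + y)
(165927 + n)*(77372 + f(420)) = (165927 + 1/116740)*(77372 + (-961 + 322*420)/(-3 + 420)) = 19370317981*(77372 + (-961 + 135240)/417)/116740 = 19370317981*(77372 + (1/417)*134279)/116740 = 19370317981*(77372 + 134279/417)/116740 = (19370317981/116740)*(32398403/417) = 627567368186584343/48680580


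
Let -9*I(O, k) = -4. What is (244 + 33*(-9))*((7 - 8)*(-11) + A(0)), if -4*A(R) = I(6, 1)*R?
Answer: -583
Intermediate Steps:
I(O, k) = 4/9 (I(O, k) = -⅑*(-4) = 4/9)
A(R) = -R/9
(244 + 33*(-9))*((7 - 8)*(-11) + A(0)) = (244 + 33*(-9))*((7 - 8)*(-11) - ⅑*0) = (244 - 297)*(-1*(-11) + 0) = -53*(11 + 0) = -53*11 = -583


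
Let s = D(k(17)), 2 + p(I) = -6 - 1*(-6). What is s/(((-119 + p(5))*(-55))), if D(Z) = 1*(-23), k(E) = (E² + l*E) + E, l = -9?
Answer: -23/6655 ≈ -0.0034560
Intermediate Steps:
p(I) = -2 (p(I) = -2 + (-6 - 1*(-6)) = -2 + (-6 + 6) = -2 + 0 = -2)
k(E) = E² - 8*E (k(E) = (E² - 9*E) + E = E² - 8*E)
D(Z) = -23
s = -23
s/(((-119 + p(5))*(-55))) = -23*(-1/(55*(-119 - 2))) = -23/((-121*(-55))) = -23/6655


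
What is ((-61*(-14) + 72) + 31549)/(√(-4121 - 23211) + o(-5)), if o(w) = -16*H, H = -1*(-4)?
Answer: -173200/2619 - 10825*I*√6833/5238 ≈ -66.132 - 170.83*I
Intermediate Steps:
H = 4
o(w) = -64 (o(w) = -16*4 = -64)
((-61*(-14) + 72) + 31549)/(√(-4121 - 23211) + o(-5)) = ((-61*(-14) + 72) + 31549)/(√(-4121 - 23211) - 64) = ((854 + 72) + 31549)/(√(-27332) - 64) = (926 + 31549)/(2*I*√6833 - 64) = 32475/(-64 + 2*I*√6833)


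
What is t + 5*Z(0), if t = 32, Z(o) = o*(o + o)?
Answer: 32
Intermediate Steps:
Z(o) = 2*o**2 (Z(o) = o*(2*o) = 2*o**2)
t + 5*Z(0) = 32 + 5*(2*0**2) = 32 + 5*(2*0) = 32 + 5*0 = 32 + 0 = 32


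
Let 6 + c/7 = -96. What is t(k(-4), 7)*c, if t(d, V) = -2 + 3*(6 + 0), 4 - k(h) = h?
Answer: -11424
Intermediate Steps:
k(h) = 4 - h
c = -714 (c = -42 + 7*(-96) = -42 - 672 = -714)
t(d, V) = 16 (t(d, V) = -2 + 3*6 = -2 + 18 = 16)
t(k(-4), 7)*c = 16*(-714) = -11424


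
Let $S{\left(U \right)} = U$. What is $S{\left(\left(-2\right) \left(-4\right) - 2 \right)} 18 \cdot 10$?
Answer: $1080$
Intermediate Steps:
$S{\left(\left(-2\right) \left(-4\right) - 2 \right)} 18 \cdot 10 = \left(\left(-2\right) \left(-4\right) - 2\right) 18 \cdot 10 = \left(8 - 2\right) 18 \cdot 10 = 6 \cdot 18 \cdot 10 = 108 \cdot 10 = 1080$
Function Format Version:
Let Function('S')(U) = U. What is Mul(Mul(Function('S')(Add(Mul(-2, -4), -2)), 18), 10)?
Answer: 1080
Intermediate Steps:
Mul(Mul(Function('S')(Add(Mul(-2, -4), -2)), 18), 10) = Mul(Mul(Add(Mul(-2, -4), -2), 18), 10) = Mul(Mul(Add(8, -2), 18), 10) = Mul(Mul(6, 18), 10) = Mul(108, 10) = 1080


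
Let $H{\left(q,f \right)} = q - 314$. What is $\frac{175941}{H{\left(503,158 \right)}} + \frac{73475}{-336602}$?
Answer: $\frac{939812789}{1009806} \approx 930.69$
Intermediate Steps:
$H{\left(q,f \right)} = -314 + q$ ($H{\left(q,f \right)} = q - 314 = -314 + q$)
$\frac{175941}{H{\left(503,158 \right)}} + \frac{73475}{-336602} = \frac{175941}{-314 + 503} + \frac{73475}{-336602} = \frac{175941}{189} + 73475 \left(- \frac{1}{336602}\right) = 175941 \cdot \frac{1}{189} - \frac{73475}{336602} = \frac{19549}{21} - \frac{73475}{336602} = \frac{939812789}{1009806}$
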